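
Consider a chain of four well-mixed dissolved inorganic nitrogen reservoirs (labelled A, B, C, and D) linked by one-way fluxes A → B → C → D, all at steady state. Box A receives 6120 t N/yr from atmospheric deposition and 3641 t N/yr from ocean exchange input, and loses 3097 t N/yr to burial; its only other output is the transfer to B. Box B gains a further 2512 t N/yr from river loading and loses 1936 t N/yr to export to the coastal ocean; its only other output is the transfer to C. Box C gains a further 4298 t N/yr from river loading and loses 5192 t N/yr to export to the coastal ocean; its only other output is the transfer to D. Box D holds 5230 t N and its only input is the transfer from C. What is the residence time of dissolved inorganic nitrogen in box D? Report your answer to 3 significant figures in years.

Box A: F(A→B) = (6120 + 3641) − 3097 = 6664.0 t N/yr.
Box B: F(B→C) = (6664.0 + 2512) − 1936 = 7240.0 t N/yr.
Box C: F(C→D) = (7240.0 + 4298) − 5192 = 6346.0 t N/yr.
Box D throughput = its input = 6346.0 t N/yr; τ = 5230 / 6346.0 = 0.8241 yr.

0.824 yr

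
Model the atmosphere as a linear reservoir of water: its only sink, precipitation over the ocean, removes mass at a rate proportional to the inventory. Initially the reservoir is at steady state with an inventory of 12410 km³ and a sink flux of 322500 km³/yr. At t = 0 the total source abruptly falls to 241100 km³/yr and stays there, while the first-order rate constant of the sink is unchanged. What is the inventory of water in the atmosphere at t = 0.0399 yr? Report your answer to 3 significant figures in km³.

10400 km³

Residence time τ = M₀/F₀ = 0.03848 yr. The eventual steady state is M_∞ = M₀·(F₁/F₀) = 12410 × 241100/322500 = 9277.7 km³.
The anomaly ΔM(t) = M(t) − M_∞ decays as ΔM₀·e^(−t/τ) with ΔM₀ = 12410 − 9277.7 = 3132 km³.
At t = 0.0399 yr, e^(−t/τ) = e^(−1.037) = 0.3546, so ΔM = 1111 km³ and M = 9277.7 + 1111 = 10388 km³.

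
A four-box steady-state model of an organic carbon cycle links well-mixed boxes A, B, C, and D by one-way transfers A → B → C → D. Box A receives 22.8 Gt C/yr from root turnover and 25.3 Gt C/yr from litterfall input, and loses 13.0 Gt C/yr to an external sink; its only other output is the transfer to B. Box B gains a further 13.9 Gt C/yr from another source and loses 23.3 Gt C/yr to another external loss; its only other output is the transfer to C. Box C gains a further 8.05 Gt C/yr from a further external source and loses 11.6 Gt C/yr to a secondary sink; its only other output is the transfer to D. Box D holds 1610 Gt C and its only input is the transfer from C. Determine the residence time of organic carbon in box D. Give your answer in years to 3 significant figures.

Box A: F(A→B) = (22.8 + 25.3) − 13.0 = 35.100 Gt C/yr.
Box B: F(B→C) = (35.100 + 13.9) − 23.3 = 25.700 Gt C/yr.
Box C: F(C→D) = (25.700 + 8.05) − 11.6 = 22.150 Gt C/yr.
Box D throughput = its input = 22.150 Gt C/yr; τ = 1610 / 22.150 = 72.69 yr.

72.7 yr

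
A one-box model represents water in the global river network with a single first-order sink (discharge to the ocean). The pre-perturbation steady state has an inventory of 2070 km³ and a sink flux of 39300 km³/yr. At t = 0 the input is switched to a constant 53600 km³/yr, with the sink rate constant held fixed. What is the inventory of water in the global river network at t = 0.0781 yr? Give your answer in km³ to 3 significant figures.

Residence time τ = M₀/F₀ = 0.05267 yr. The eventual steady state is M_∞ = M₀·(F₁/F₀) = 2070 × 53600/39300 = 2823.2 km³.
The anomaly ΔM(t) = M(t) − M_∞ decays as ΔM₀·e^(−t/τ) with ΔM₀ = 2070 − 2823.2 = −753.2 km³.
At t = 0.0781 yr, e^(−t/τ) = e^(−1.483) = 0.2270, so ΔM = −171.0 km³ and M = 2823.2 − 171.0 = 2652.2 km³.

2650 km³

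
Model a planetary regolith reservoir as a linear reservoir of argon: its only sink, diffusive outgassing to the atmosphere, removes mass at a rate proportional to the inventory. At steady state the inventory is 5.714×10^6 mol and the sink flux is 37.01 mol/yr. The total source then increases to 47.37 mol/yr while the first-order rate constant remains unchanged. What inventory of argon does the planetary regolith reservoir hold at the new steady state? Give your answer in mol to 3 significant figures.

Rate constant k = F/M = 37.01 / 5.714×10^6 = 6.477×10^-6 yr⁻¹.
At the new steady state, source = k·M_new ⇒ M_new = 47.37 / 6.477×10^-6 = 7.313×10^6 mol.
(Equivalently M_new = M × F_new/F_old = 5.714×10^6 × 47.37/37.01.)

7.31×10^6 mol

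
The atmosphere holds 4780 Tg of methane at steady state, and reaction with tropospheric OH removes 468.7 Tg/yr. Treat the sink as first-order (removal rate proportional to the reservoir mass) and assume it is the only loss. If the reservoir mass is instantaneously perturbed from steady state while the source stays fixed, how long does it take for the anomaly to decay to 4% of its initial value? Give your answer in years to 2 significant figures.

33 yr

For a linear reservoir the anomaly decays as exp(−t/τ) with τ = M/F = 4780/468.7 = 10.20 yr.
exp(−t/τ) = 0.04 ⇒ t = −τ ln(0.04) = 10.20 × 3.219 = 32.83 yr.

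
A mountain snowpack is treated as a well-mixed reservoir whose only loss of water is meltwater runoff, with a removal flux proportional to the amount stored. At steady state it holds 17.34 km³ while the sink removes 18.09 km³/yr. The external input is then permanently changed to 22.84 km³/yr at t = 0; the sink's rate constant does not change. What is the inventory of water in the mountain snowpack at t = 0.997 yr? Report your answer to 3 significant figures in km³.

20.3 km³

Residence time τ = M₀/F₀ = 0.9585 yr. The eventual steady state is M_∞ = M₀·(F₁/F₀) = 17.34 × 22.84/18.09 = 21.893 km³.
The anomaly ΔM(t) = M(t) − M_∞ decays as ΔM₀·e^(−t/τ) with ΔM₀ = 17.34 − 21.893 = −4.553 km³.
At t = 0.997 yr, e^(−t/τ) = e^(−1.040) = 0.3534, so ΔM = −1.609 km³ and M = 21.893 − 1.609 = 20.284 km³.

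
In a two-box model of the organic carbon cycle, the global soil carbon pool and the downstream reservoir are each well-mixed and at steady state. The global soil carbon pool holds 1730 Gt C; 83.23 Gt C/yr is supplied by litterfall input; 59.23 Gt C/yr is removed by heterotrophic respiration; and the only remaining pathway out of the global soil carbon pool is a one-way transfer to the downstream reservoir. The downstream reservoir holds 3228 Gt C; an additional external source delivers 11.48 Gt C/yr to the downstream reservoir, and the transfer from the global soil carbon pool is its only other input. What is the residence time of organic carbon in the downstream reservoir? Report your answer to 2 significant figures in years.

Balance the global soil carbon pool: ΣF_in = 83.230 Gt C/yr.
Transfer to the downstream reservoir = ΣF_in − (59.23) = 24.000 Gt C/yr.
Total input to the downstream reservoir = 24.000 + 11.48 = 35.480 Gt C/yr; at steady state this equals its total output.
τ = M / F = 3228 / 35.480 = 90.98 yr.

91 yr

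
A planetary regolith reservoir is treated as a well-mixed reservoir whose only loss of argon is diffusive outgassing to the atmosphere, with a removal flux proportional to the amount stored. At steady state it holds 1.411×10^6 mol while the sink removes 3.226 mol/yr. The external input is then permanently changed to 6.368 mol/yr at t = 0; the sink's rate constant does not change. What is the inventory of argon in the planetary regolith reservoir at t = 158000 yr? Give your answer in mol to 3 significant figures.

1.83×10^6 mol

The sink rate constant is k = F₀/M₀ = 3.226/1.411×10^6 = 2.286×10^-6 yr⁻¹.
Solving dM/dt = F₁ − kM with M(0) = M₀ gives M(t) = F₁/k + (M₀ − F₁/k)·e^(−kt).
F₁/k = 6.368/2.286×10^-6 = 2.7853×10^6 mol; kt = 2.286×10^-6 × 158000 = 0.3612, e^(−kt) = 0.6968.
M(158000) = 2.7853×10^6 + (1.411×10^6 − 2.7853×10^6) × 0.6968 = 2.7853×10^6 − 957600 = 1.8277×10^6 mol.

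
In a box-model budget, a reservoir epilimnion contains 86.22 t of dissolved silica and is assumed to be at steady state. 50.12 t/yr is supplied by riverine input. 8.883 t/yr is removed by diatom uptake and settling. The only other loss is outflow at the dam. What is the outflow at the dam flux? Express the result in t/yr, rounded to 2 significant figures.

41 t/yr

At steady state ΣF_in = ΣF_out.
ΣF_in = 50.120 t/yr.
Outflow at the dam flux = ΣF_in − (8.883) = 50.120 − 8.883 = 41.24 t/yr.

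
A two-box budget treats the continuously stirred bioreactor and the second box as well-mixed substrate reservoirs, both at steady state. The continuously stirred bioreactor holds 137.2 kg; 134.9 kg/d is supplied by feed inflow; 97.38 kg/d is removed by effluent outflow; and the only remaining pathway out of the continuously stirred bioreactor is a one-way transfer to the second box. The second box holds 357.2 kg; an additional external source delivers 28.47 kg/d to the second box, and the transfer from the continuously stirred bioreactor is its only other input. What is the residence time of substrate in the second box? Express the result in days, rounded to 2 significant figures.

Balance the continuously stirred bioreactor: ΣF_in = 134.90 kg/d.
Transfer to the second box = ΣF_in − (97.38) = 37.520 kg/d.
Total input to the second box = 37.520 + 28.47 = 65.990 kg/d; at steady state this equals its total output.
τ = M / F = 357.2 / 65.990 = 5.413 d.

5.4 d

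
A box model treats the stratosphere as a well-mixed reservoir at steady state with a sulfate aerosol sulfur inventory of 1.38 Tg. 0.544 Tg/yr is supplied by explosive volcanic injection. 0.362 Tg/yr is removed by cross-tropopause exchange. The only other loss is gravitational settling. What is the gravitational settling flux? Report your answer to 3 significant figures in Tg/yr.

At steady state ΣF_in = ΣF_out.
ΣF_in = 0.54400 Tg/yr.
Gravitational settling flux = ΣF_in − (0.362) = 0.54400 − 0.3620 = 0.1820 Tg/yr.

0.182 Tg/yr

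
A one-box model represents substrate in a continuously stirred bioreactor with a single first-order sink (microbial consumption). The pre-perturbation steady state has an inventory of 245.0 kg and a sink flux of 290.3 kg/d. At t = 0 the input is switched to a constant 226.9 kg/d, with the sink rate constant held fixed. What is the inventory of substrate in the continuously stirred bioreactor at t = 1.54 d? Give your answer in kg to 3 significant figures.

200 kg

Residence time τ = M₀/F₀ = 0.8440 d. The eventual steady state is M_∞ = M₀·(F₁/F₀) = 245.0 × 226.9/290.3 = 191.49 kg.
The anomaly ΔM(t) = M(t) − M_∞ decays as ΔM₀·e^(−t/τ) with ΔM₀ = 245.0 − 191.49 = 53.51 kg.
At t = 1.54 d, e^(−t/τ) = e^(−1.825) = 0.1613, so ΔM = 8.628 kg and M = 191.49 + 8.628 = 200.12 kg.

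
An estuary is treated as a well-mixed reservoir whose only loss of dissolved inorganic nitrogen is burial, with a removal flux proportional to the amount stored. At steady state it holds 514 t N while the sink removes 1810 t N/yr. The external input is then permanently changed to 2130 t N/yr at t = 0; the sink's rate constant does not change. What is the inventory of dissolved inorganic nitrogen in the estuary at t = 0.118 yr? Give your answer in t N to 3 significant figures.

Residence time τ = M₀/F₀ = 0.2840 yr. The eventual steady state is M_∞ = M₀·(F₁/F₀) = 514 × 2130/1810 = 604.87 t N.
The anomaly ΔM(t) = M(t) − M_∞ decays as ΔM₀·e^(−t/τ) with ΔM₀ = 514 − 604.87 = −90.87 t N.
At t = 0.118 yr, e^(−t/τ) = e^(−0.4155) = 0.6600, so ΔM = −59.98 t N and M = 604.87 − 59.98 = 544.90 t N.

545 t N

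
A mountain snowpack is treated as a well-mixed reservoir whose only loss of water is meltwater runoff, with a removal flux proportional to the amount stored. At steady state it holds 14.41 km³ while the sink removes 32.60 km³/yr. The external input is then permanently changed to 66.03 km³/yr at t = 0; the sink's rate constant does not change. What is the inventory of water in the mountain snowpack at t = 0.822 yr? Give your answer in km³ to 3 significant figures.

The sink rate constant is k = F₀/M₀ = 32.60/14.41 = 2.262 yr⁻¹.
Solving dM/dt = F₁ − kM with M(0) = M₀ gives M(t) = F₁/k + (M₀ − F₁/k)·e^(−kt).
F₁/k = 66.03/2.262 = 29.187 km³; kt = 2.262 × 0.822 = 1.860, e^(−kt) = 0.1557.
M(0.822) = 29.187 + (14.41 − 29.187) × 0.1557 = 29.187 − 2.301 = 26.886 km³.

26.9 km³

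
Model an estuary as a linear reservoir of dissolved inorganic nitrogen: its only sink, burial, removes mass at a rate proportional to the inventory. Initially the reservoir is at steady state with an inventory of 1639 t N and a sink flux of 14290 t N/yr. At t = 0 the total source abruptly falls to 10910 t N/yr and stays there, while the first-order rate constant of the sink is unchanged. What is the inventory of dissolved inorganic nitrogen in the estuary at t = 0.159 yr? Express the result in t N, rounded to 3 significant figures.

The sink rate constant is k = F₀/M₀ = 14290/1639 = 8.719 yr⁻¹.
Solving dM/dt = F₁ − kM with M(0) = M₀ gives M(t) = F₁/k + (M₀ − F₁/k)·e^(−kt).
F₁/k = 10910/8.719 = 1251.3 t N; kt = 8.719 × 0.159 = 1.386, e^(−kt) = 0.2500.
M(0.159) = 1251.3 + (1639 − 1251.3) × 0.2500 = 1251.3 + 96.92 = 1348.2 t N.

1350 t N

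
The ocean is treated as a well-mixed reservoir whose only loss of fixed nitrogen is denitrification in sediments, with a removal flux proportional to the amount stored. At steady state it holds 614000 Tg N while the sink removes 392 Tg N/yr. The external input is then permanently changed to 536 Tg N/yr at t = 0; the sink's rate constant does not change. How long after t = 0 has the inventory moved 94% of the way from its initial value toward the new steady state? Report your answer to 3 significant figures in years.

τ = M₀/F₀ = 614000/392 = 1566 yr.
The remaining gap fraction is e^(−t/τ); 94% covered ⇒ e^(−t/τ) = 0.0600.
t = −τ ln(0.0600) = 1566 × 2.813 = 4407 yr.

4410 yr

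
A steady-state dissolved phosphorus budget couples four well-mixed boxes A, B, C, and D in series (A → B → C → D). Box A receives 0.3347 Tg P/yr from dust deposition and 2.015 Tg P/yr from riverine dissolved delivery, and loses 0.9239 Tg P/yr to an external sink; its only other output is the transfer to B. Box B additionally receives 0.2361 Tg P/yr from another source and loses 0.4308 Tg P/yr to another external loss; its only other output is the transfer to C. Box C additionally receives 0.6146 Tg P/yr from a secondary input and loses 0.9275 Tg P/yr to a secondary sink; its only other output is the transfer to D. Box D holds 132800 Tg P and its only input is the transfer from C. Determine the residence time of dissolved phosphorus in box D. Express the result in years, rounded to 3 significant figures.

Box A: F(A→B) = (0.3347 + 2.015) − 0.9239 = 1.4258 Tg P/yr.
Box B: F(B→C) = (1.4258 + 0.2361) − 0.4308 = 1.2311 Tg P/yr.
Box C: F(C→D) = (1.2311 + 0.6146) − 0.9275 = 0.91820 Tg P/yr.
Box D throughput = its input = 0.91820 Tg P/yr; τ = 132800 / 0.91820 = 144600 yr.

145000 yr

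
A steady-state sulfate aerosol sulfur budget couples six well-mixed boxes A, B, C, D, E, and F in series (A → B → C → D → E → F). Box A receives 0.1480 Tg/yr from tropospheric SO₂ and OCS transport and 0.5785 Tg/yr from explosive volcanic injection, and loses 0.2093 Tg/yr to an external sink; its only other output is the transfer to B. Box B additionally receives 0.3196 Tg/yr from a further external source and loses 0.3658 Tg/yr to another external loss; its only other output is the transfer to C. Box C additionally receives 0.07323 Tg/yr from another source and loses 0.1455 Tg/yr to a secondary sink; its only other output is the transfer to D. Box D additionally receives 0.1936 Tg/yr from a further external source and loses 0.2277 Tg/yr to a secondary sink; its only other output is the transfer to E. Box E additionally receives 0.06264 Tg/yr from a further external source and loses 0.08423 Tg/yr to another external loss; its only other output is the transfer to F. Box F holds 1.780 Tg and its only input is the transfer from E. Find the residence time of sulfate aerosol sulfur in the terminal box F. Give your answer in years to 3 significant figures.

Box A: F(A→B) = (0.1480 + 0.5785) − 0.2093 = 0.51720 Tg/yr.
Box B: F(B→C) = (0.51720 + 0.3196) − 0.3658 = 0.47100 Tg/yr.
Box C: F(C→D) = (0.47100 + 0.07323) − 0.1455 = 0.39873 Tg/yr.
Box D: F(D→E) = (0.39873 + 0.1936) − 0.2277 = 0.36463 Tg/yr.
Box E: F(E→F) = (0.36463 + 0.06264) − 0.08423 = 0.34304 Tg/yr.
Box F throughput = its input = 0.34304 Tg/yr; τ = 1.780 / 0.34304 = 5.189 yr.

5.19 yr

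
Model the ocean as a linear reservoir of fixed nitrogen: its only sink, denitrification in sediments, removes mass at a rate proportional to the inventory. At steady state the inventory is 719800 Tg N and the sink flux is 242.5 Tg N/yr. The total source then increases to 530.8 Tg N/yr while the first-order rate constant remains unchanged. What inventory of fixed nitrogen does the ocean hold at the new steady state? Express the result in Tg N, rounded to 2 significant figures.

Rate constant k = F/M = 242.5 / 719800 = 0.0003369 yr⁻¹.
At the new steady state, source = k·M_new ⇒ M_new = 530.8 / 0.0003369 = 1.576×10^6 Tg N.
(Equivalently M_new = M × F_new/F_old = 719800 × 530.8/242.5.)

1.6×10^6 Tg N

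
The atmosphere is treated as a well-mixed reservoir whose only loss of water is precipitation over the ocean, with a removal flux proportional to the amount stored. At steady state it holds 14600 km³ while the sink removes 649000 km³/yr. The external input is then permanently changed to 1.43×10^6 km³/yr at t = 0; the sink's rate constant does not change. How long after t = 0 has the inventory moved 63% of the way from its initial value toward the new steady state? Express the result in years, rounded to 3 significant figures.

τ = M₀/F₀ = 14600/649000 = 0.02250 yr.
The remaining gap fraction is e^(−t/τ); 63% covered ⇒ e^(−t/τ) = 0.370.
t = −τ ln(0.370) = 0.02250 × 0.9943 = 0.02237 yr.

0.0224 yr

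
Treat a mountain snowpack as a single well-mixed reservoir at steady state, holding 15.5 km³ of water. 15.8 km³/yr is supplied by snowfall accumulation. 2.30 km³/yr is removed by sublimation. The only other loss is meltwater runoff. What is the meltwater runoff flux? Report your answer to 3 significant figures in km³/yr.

At steady state ΣF_in = ΣF_out.
ΣF_in = 15.800 km³/yr.
Meltwater runoff flux = ΣF_in − (2.30) = 15.800 − 2.300 = 13.50 km³/yr.

13.5 km³/yr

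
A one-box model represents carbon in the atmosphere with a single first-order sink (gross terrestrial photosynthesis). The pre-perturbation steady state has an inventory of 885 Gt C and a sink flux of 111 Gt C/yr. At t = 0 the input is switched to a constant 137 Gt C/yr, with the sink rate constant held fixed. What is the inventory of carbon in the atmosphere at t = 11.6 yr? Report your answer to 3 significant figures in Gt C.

Residence time τ = M₀/F₀ = 7.973 yr. The eventual steady state is M_∞ = M₀·(F₁/F₀) = 885 × 137/111 = 1092.3 Gt C.
The anomaly ΔM(t) = M(t) − M_∞ decays as ΔM₀·e^(−t/τ) with ΔM₀ = 885 − 1092.3 = −207.3 Gt C.
At t = 11.6 yr, e^(−t/τ) = e^(−1.455) = 0.2334, so ΔM = −48.39 Gt C and M = 1092.3 − 48.39 = 1043.9 Gt C.

1040 Gt C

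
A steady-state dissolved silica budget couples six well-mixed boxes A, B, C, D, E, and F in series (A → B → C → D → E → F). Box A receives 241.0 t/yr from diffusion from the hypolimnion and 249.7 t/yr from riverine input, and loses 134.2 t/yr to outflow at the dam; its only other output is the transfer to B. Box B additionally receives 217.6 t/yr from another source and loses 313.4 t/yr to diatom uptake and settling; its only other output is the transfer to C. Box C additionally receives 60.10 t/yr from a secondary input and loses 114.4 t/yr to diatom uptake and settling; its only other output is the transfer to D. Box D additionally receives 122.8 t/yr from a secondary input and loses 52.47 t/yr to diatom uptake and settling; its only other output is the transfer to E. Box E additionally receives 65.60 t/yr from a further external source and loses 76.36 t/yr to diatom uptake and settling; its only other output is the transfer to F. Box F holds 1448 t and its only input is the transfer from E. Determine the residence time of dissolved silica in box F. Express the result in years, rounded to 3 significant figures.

Box A: F(A→B) = (241.0 + 249.7) − 134.2 = 356.50 t/yr.
Box B: F(B→C) = (356.50 + 217.6) − 313.4 = 260.70 t/yr.
Box C: F(C→D) = (260.70 + 60.10) − 114.4 = 206.40 t/yr.
Box D: F(D→E) = (206.40 + 122.8) − 52.47 = 276.73 t/yr.
Box E: F(E→F) = (276.73 + 65.60) − 76.36 = 265.97 t/yr.
Box F throughput = its input = 265.97 t/yr; τ = 1448 / 265.97 = 5.444 yr.

5.44 yr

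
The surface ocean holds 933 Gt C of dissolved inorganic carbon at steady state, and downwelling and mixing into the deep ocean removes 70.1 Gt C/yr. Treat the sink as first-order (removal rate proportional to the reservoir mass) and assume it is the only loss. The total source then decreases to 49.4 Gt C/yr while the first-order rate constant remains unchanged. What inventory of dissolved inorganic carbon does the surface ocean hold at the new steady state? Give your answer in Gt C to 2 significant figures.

Rate constant k = F/M = 70.1 / 933 = 0.07513 yr⁻¹.
At the new steady state, source = k·M_new ⇒ M_new = 49.4 / 0.07513 = 657.5 Gt C.
(Equivalently M_new = M × F_new/F_old = 933 × 49.4/70.1.)

660 Gt C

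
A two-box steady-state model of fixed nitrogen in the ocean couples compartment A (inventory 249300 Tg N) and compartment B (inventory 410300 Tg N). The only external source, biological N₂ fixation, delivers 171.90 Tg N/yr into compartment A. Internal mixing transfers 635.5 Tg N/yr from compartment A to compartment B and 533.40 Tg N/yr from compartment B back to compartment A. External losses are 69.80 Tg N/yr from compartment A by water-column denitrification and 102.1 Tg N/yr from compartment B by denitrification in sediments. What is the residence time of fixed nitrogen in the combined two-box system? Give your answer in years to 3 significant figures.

3840 yr

Treat the two boxes together as one reservoir: the mixing fluxes between them are internal recycling, so τ = ΣM / Σ(external losses).
M_total = 249300 + 410300 = 659600 Tg N.
ΣF_external_out = 69.80 + 102.1 = 171.90 Tg N/yr.
τ = M_total / ΣF_ext = 659600 / 171.90 = 3837 yr.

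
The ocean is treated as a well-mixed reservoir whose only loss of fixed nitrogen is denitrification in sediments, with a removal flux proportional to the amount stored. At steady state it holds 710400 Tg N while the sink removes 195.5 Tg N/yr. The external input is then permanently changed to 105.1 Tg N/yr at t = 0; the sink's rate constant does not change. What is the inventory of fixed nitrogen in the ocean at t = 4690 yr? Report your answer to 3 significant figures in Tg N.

The sink rate constant is k = F₀/M₀ = 195.5/710400 = 0.0002752 yr⁻¹.
Solving dM/dt = F₁ − kM with M(0) = M₀ gives M(t) = F₁/k + (M₀ − F₁/k)·e^(−kt).
F₁/k = 105.1/0.0002752 = 381910 Tg N; kt = 0.0002752 × 4690 = 1.291, e^(−kt) = 0.2751.
M(4690) = 381910 + (710400 − 381910) × 0.2751 = 381910 + 90360 = 472270 Tg N.

472000 Tg N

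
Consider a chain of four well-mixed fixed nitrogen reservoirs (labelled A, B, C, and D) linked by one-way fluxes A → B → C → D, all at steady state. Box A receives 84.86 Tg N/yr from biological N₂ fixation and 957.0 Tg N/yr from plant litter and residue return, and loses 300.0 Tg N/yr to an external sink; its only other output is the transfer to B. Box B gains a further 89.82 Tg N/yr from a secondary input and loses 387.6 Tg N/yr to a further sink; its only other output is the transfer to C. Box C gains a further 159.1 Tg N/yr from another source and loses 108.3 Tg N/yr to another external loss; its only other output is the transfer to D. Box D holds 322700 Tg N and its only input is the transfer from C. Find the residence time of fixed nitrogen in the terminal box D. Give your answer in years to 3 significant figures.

652 yr

Box A: F(A→B) = (84.86 + 957.0) − 300.0 = 741.86 Tg N/yr.
Box B: F(B→C) = (741.86 + 89.82) − 387.6 = 444.08 Tg N/yr.
Box C: F(C→D) = (444.08 + 159.1) − 108.3 = 494.88 Tg N/yr.
Box D throughput = its input = 494.88 Tg N/yr; τ = 322700 / 494.88 = 652.1 yr.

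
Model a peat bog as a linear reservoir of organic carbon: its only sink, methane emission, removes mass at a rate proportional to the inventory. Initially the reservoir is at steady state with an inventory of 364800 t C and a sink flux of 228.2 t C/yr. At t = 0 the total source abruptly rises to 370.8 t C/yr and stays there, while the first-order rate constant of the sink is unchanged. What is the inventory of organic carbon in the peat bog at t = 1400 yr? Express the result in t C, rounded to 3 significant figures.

Residence time τ = M₀/F₀ = 1599 yr. The eventual steady state is M_∞ = M₀·(F₁/F₀) = 364800 × 370.8/228.2 = 592760 t C.
The anomaly ΔM(t) = M(t) − M_∞ decays as ΔM₀·e^(−t/τ) with ΔM₀ = 364800 − 592760 = −228000 t C.
At t = 1400 yr, e^(−t/τ) = e^(−0.8758) = 0.4165, so ΔM = −94950 t C and M = 592760 − 94950 = 497810 t C.

498000 t C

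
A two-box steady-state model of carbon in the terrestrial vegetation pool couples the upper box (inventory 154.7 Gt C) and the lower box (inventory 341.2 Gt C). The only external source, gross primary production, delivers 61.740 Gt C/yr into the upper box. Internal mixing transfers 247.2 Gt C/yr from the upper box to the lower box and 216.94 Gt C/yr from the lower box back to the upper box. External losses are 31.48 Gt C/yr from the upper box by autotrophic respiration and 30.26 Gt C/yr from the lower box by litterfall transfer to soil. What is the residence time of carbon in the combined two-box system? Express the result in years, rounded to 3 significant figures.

Treat the two boxes together as one reservoir: the mixing fluxes between them are internal recycling, so τ = ΣM / Σ(external losses).
M_total = 154.7 + 341.2 = 495.90 Gt C.
ΣF_external_out = 31.48 + 30.26 = 61.740 Gt C/yr.
τ = M_total / ΣF_ext = 495.90 / 61.740 = 8.032 yr.

8.03 yr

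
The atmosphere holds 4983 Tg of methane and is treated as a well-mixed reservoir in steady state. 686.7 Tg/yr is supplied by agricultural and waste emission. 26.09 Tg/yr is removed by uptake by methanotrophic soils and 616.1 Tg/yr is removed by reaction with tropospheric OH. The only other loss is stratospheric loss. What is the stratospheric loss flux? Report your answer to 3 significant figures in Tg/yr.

At steady state ΣF_in = ΣF_out.
ΣF_in = 686.70 Tg/yr.
Stratospheric loss flux = ΣF_in − (26.09 + 616.1) = 686.70 − 642.2 = 44.51 Tg/yr.

44.5 Tg/yr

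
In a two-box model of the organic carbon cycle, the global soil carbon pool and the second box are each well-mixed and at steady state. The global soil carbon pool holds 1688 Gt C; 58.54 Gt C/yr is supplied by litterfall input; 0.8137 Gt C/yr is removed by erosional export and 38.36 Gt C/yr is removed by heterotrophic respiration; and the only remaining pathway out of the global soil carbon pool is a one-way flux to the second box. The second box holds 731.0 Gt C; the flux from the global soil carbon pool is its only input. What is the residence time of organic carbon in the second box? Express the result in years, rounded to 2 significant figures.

38 yr

Balance the global soil carbon pool: ΣF_in = 58.540 Gt C/yr.
Flux to the second box = ΣF_in − (0.8137 + 38.36) = 19.366 Gt C/yr.
At steady state the output of the second box equals its input, 19.366 Gt C/yr.
τ = M / F = 731.0 / 19.366 = 37.75 yr.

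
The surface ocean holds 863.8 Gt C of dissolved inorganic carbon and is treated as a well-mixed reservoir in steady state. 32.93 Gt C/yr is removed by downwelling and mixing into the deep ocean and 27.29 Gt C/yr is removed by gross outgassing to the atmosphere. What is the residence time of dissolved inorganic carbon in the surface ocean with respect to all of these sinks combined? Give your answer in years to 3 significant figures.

14.3 yr

Total removal flux = 32.93 + 27.29 = 60.220 Gt C/yr.
τ = M / ΣF_out = 863.8 / 60.220 = 14.34 yr.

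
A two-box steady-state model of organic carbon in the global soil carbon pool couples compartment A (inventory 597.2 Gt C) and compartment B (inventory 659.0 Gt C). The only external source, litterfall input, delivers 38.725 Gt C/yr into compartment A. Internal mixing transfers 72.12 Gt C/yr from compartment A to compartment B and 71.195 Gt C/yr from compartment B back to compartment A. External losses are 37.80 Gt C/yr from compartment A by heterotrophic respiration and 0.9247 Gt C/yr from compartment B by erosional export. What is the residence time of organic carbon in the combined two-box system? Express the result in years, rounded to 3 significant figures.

Residence time in the combined system uses the total inventory and the total *external* removal — internal exchanges between the two boxes cancel.
M_total = 597.2 + 659.0 = 1256.2 Gt C.
ΣF_external_out = 37.80 + 0.9247 = 38.725 Gt C/yr.
τ = M_total / ΣF_ext = 1256.2 / 38.725 = 32.44 yr.

32.4 yr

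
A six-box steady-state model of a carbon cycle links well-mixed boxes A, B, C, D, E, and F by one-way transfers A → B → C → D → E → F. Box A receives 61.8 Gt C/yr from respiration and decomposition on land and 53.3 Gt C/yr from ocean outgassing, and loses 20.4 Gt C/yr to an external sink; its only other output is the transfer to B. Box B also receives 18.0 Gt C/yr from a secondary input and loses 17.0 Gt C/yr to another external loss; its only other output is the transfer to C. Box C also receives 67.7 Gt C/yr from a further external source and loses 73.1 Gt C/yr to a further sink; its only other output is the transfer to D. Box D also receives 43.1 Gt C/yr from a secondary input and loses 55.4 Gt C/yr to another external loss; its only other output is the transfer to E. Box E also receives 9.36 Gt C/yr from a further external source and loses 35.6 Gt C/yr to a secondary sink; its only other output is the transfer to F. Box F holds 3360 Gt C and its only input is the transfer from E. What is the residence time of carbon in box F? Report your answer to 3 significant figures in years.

64.9 yr

Box A: F(A→B) = (61.8 + 53.3) − 20.4 = 94.700 Gt C/yr.
Box B: F(B→C) = (94.700 + 18.0) − 17.0 = 95.700 Gt C/yr.
Box C: F(C→D) = (95.700 + 67.7) − 73.1 = 90.300 Gt C/yr.
Box D: F(D→E) = (90.300 + 43.1) − 55.4 = 78.000 Gt C/yr.
Box E: F(E→F) = (78.000 + 9.36) − 35.6 = 51.760 Gt C/yr.
Box F throughput = its input = 51.760 Gt C/yr; τ = 3360 / 51.760 = 64.91 yr.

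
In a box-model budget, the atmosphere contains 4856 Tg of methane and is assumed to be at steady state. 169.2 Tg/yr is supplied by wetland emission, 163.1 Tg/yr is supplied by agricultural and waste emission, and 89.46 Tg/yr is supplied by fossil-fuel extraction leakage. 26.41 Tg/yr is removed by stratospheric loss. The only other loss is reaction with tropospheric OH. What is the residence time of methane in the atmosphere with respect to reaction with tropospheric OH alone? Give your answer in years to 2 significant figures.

At steady state ΣF_in = ΣF_out.
ΣF_in = 169.2 + 163.1 + 89.46 = 421.76 Tg/yr.
Reaction with tropospheric OH flux = ΣF_in − (26.41) = 421.76 − 26.41 = 395.3 Tg/yr.
τ = M / F = 4856 / 395.3 = 12.28 yr.

12 yr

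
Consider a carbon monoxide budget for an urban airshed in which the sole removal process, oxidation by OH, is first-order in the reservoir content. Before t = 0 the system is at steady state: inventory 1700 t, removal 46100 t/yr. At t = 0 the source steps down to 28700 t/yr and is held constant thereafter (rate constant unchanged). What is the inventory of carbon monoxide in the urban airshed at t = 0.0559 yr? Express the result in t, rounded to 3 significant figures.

1200 t

The sink rate constant is k = F₀/M₀ = 46100/1700 = 27.12 yr⁻¹.
Solving dM/dt = F₁ − kM with M(0) = M₀ gives M(t) = F₁/k + (M₀ − F₁/k)·e^(−kt).
F₁/k = 28700/27.12 = 1058.4 t; kt = 27.12 × 0.0559 = 1.516, e^(−kt) = 0.2196.
M(0.0559) = 1058.4 + (1700 − 1058.4) × 0.2196 = 1058.4 + 140.9 = 1199.3 t.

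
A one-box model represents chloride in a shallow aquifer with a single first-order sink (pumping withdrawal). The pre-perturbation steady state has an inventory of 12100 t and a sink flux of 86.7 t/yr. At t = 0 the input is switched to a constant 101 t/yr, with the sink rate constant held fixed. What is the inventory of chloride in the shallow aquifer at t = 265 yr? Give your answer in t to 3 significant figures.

Residence time τ = M₀/F₀ = 139.6 yr. The eventual steady state is M_∞ = M₀·(F₁/F₀) = 12100 × 101/86.7 = 14096 t.
The anomaly ΔM(t) = M(t) − M_∞ decays as ΔM₀·e^(−t/τ) with ΔM₀ = 12100 − 14096 = −1996 t.
At t = 265 yr, e^(−t/τ) = e^(−1.899) = 0.1497, so ΔM = −298.9 t and M = 14096 − 298.9 = 13797 t.

13800 t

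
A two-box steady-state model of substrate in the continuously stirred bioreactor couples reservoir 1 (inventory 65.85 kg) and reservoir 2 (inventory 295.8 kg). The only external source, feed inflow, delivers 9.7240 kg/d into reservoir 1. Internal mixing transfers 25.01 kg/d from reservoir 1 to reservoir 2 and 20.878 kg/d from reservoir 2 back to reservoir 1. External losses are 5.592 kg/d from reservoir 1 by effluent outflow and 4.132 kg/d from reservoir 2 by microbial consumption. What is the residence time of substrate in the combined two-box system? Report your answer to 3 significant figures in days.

37.2 d

Residence time in the combined system uses the total inventory and the total *external* removal — internal exchanges between the two boxes cancel.
M_total = 65.85 + 295.8 = 361.65 kg.
ΣF_external_out = 5.592 + 4.132 = 9.7240 kg/d.
τ = M_total / ΣF_ext = 361.65 / 9.7240 = 37.19 d.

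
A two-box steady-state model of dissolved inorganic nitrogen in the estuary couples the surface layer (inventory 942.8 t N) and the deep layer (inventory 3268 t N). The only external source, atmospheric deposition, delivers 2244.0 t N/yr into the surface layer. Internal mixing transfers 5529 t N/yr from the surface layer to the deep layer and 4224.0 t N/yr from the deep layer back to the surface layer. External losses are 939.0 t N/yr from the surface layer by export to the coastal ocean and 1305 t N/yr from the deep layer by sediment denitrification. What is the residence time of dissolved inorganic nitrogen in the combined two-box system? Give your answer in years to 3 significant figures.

1.88 yr

For the system as a whole, the A↔B exchange is internal and contributes nothing to the throughput; only the external sinks remove mass.
M_total = 942.8 + 3268 = 4210.8 t N.
ΣF_external_out = 939.0 + 1305 = 2244.0 t N/yr.
τ = M_total / ΣF_ext = 4210.8 / 2244.0 = 1.876 yr.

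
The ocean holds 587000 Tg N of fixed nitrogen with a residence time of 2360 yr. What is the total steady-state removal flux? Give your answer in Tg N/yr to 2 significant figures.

250 Tg N/yr

F = M / τ = 587000 / 2360 = 248.7 Tg N/yr.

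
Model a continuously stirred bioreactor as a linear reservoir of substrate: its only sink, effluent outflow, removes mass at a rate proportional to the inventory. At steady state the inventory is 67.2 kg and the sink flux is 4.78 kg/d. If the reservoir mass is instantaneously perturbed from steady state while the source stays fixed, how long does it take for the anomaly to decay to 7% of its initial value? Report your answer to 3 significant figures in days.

For a linear reservoir the anomaly decays as exp(−t/τ) with τ = M/F = 67.2/4.78 = 14.06 d.
exp(−t/τ) = 0.07 ⇒ t = −τ ln(0.07) = 14.06 × 2.659 = 37.39 d.

37.4 d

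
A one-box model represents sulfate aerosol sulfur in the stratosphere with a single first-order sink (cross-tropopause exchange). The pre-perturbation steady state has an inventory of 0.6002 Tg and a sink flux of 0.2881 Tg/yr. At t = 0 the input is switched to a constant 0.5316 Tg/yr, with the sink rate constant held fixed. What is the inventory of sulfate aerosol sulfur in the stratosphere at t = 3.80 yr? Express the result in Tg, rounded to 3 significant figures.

1.03 Tg

Residence time τ = M₀/F₀ = 2.083 yr. The eventual steady state is M_∞ = M₀·(F₁/F₀) = 0.6002 × 0.5316/0.2881 = 1.1075 Tg.
The anomaly ΔM(t) = M(t) − M_∞ decays as ΔM₀·e^(−t/τ) with ΔM₀ = 0.6002 − 1.1075 = −0.5073 Tg.
At t = 3.80 yr, e^(−t/τ) = e^(−1.824) = 0.1614, so ΔM = −0.08186 Tg and M = 1.1075 − 0.08186 = 1.0256 Tg.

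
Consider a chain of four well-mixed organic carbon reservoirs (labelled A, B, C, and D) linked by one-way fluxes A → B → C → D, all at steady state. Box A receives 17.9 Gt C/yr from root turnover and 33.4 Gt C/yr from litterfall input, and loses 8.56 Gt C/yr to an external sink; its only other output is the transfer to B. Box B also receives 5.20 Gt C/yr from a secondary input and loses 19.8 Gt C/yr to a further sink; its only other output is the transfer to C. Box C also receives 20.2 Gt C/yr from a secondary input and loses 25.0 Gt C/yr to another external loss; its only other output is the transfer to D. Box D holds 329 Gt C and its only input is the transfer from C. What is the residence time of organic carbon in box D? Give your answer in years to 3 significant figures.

Box A: F(A→B) = (17.9 + 33.4) − 8.56 = 42.740 Gt C/yr.
Box B: F(B→C) = (42.740 + 5.20) − 19.8 = 28.140 Gt C/yr.
Box C: F(C→D) = (28.140 + 20.2) − 25.0 = 23.340 Gt C/yr.
Box D throughput = its input = 23.340 Gt C/yr; τ = 329 / 23.340 = 14.10 yr.

14.1 yr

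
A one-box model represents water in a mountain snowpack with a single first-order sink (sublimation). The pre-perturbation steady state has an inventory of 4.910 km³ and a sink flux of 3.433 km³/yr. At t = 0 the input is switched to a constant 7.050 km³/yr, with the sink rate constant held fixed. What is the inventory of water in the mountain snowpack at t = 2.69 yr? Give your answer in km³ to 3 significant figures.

Residence time τ = M₀/F₀ = 1.430 yr. The eventual steady state is M_∞ = M₀·(F₁/F₀) = 4.910 × 7.050/3.433 = 10.083 km³.
The anomaly ΔM(t) = M(t) − M_∞ decays as ΔM₀·e^(−t/τ) with ΔM₀ = 4.910 − 10.083 = −5.173 km³.
At t = 2.69 yr, e^(−t/τ) = e^(−1.881) = 0.1525, so ΔM = −0.7887 km³ and M = 10.083 − 0.7887 = 9.2944 km³.

9.29 km³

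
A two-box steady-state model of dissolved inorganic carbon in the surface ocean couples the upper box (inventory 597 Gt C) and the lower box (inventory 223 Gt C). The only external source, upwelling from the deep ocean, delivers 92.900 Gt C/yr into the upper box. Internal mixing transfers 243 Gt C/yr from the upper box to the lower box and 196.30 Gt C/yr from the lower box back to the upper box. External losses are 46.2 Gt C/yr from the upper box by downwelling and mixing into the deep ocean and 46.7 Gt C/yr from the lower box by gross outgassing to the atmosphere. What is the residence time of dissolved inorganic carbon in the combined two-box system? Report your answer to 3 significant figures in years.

For the system as a whole, the A↔B exchange is internal and contributes nothing to the throughput; only the external sinks remove mass.
M_total = 597 + 223 = 820.00 Gt C.
ΣF_external_out = 46.2 + 46.7 = 92.900 Gt C/yr.
τ = M_total / ΣF_ext = 820.00 / 92.900 = 8.827 yr.

8.83 yr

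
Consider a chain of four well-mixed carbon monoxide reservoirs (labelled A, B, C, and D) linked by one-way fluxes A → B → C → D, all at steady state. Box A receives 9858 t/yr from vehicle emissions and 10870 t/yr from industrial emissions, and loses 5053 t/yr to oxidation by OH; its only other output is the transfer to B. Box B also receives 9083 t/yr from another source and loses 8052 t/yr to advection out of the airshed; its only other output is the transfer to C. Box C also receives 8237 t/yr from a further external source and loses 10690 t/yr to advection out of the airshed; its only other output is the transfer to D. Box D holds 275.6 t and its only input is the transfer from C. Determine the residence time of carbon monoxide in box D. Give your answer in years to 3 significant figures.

0.0193 yr

Box A: F(A→B) = (9858 + 10870) − 5053 = 15675 t/yr.
Box B: F(B→C) = (15675 + 9083) − 8052 = 16706 t/yr.
Box C: F(C→D) = (16706 + 8237) − 10690 = 14253 t/yr.
Box D throughput = its input = 14253 t/yr; τ = 275.6 / 14253 = 0.01934 yr.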